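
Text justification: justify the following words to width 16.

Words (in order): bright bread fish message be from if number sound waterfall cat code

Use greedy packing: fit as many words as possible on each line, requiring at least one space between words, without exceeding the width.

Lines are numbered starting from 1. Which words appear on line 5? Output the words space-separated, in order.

Line 1: ['bright', 'bread'] (min_width=12, slack=4)
Line 2: ['fish', 'message', 'be'] (min_width=15, slack=1)
Line 3: ['from', 'if', 'number'] (min_width=14, slack=2)
Line 4: ['sound', 'waterfall'] (min_width=15, slack=1)
Line 5: ['cat', 'code'] (min_width=8, slack=8)

Answer: cat code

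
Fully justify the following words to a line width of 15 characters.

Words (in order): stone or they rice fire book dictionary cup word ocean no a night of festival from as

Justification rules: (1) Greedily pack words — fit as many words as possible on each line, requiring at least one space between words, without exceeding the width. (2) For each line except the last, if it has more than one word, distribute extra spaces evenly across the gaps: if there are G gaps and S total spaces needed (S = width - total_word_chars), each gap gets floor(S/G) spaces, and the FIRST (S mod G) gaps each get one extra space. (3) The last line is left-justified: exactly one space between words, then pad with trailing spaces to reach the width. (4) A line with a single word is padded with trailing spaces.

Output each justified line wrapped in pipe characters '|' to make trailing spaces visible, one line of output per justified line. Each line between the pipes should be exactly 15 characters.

Line 1: ['stone', 'or', 'they'] (min_width=13, slack=2)
Line 2: ['rice', 'fire', 'book'] (min_width=14, slack=1)
Line 3: ['dictionary', 'cup'] (min_width=14, slack=1)
Line 4: ['word', 'ocean', 'no', 'a'] (min_width=15, slack=0)
Line 5: ['night', 'of'] (min_width=8, slack=7)
Line 6: ['festival', 'from'] (min_width=13, slack=2)
Line 7: ['as'] (min_width=2, slack=13)

Answer: |stone  or  they|
|rice  fire book|
|dictionary  cup|
|word ocean no a|
|night        of|
|festival   from|
|as             |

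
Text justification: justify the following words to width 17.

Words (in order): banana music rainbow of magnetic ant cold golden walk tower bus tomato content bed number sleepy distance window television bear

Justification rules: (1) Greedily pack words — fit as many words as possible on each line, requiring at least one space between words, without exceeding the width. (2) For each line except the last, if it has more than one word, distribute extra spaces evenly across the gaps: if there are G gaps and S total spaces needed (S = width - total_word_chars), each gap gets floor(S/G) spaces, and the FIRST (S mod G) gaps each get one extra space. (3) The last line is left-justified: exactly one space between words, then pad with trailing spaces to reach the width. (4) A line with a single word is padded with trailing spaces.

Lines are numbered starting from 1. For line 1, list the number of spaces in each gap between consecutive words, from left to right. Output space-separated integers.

Line 1: ['banana', 'music'] (min_width=12, slack=5)
Line 2: ['rainbow', 'of'] (min_width=10, slack=7)
Line 3: ['magnetic', 'ant', 'cold'] (min_width=17, slack=0)
Line 4: ['golden', 'walk', 'tower'] (min_width=17, slack=0)
Line 5: ['bus', 'tomato'] (min_width=10, slack=7)
Line 6: ['content', 'bed'] (min_width=11, slack=6)
Line 7: ['number', 'sleepy'] (min_width=13, slack=4)
Line 8: ['distance', 'window'] (min_width=15, slack=2)
Line 9: ['television', 'bear'] (min_width=15, slack=2)

Answer: 6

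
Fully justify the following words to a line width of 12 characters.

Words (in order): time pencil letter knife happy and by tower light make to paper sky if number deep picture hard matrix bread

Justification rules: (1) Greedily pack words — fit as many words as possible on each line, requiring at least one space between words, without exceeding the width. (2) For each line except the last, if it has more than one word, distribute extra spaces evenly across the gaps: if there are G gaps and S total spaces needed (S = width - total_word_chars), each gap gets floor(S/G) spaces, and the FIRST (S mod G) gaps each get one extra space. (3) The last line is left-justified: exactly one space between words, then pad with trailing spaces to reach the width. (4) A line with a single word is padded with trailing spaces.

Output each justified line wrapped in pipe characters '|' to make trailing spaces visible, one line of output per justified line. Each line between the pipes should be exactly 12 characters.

Answer: |time  pencil|
|letter knife|
|happy and by|
|tower  light|
|make      to|
|paper sky if|
|number  deep|
|picture hard|
|matrix bread|

Derivation:
Line 1: ['time', 'pencil'] (min_width=11, slack=1)
Line 2: ['letter', 'knife'] (min_width=12, slack=0)
Line 3: ['happy', 'and', 'by'] (min_width=12, slack=0)
Line 4: ['tower', 'light'] (min_width=11, slack=1)
Line 5: ['make', 'to'] (min_width=7, slack=5)
Line 6: ['paper', 'sky', 'if'] (min_width=12, slack=0)
Line 7: ['number', 'deep'] (min_width=11, slack=1)
Line 8: ['picture', 'hard'] (min_width=12, slack=0)
Line 9: ['matrix', 'bread'] (min_width=12, slack=0)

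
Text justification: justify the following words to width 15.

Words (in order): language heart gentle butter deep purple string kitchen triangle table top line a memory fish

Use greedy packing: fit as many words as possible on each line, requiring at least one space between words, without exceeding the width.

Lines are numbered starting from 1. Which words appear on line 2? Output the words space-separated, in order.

Line 1: ['language', 'heart'] (min_width=14, slack=1)
Line 2: ['gentle', 'butter'] (min_width=13, slack=2)
Line 3: ['deep', 'purple'] (min_width=11, slack=4)
Line 4: ['string', 'kitchen'] (min_width=14, slack=1)
Line 5: ['triangle', 'table'] (min_width=14, slack=1)
Line 6: ['top', 'line', 'a'] (min_width=10, slack=5)
Line 7: ['memory', 'fish'] (min_width=11, slack=4)

Answer: gentle butter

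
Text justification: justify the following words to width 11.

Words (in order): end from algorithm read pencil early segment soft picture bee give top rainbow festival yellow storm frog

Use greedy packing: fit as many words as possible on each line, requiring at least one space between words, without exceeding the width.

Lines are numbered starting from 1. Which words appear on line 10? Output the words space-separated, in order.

Line 1: ['end', 'from'] (min_width=8, slack=3)
Line 2: ['algorithm'] (min_width=9, slack=2)
Line 3: ['read', 'pencil'] (min_width=11, slack=0)
Line 4: ['early'] (min_width=5, slack=6)
Line 5: ['segment'] (min_width=7, slack=4)
Line 6: ['soft'] (min_width=4, slack=7)
Line 7: ['picture', 'bee'] (min_width=11, slack=0)
Line 8: ['give', 'top'] (min_width=8, slack=3)
Line 9: ['rainbow'] (min_width=7, slack=4)
Line 10: ['festival'] (min_width=8, slack=3)
Line 11: ['yellow'] (min_width=6, slack=5)
Line 12: ['storm', 'frog'] (min_width=10, slack=1)

Answer: festival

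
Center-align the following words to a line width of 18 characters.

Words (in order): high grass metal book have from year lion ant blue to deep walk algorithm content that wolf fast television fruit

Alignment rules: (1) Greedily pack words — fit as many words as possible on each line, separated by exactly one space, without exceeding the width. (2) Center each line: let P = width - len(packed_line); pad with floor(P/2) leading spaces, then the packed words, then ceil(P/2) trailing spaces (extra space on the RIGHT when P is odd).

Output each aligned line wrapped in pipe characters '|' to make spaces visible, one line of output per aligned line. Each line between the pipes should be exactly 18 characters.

Answer: | high grass metal |
|  book have from  |
|year lion ant blue|
|   to deep walk   |
|algorithm content |
|  that wolf fast  |
| television fruit |

Derivation:
Line 1: ['high', 'grass', 'metal'] (min_width=16, slack=2)
Line 2: ['book', 'have', 'from'] (min_width=14, slack=4)
Line 3: ['year', 'lion', 'ant', 'blue'] (min_width=18, slack=0)
Line 4: ['to', 'deep', 'walk'] (min_width=12, slack=6)
Line 5: ['algorithm', 'content'] (min_width=17, slack=1)
Line 6: ['that', 'wolf', 'fast'] (min_width=14, slack=4)
Line 7: ['television', 'fruit'] (min_width=16, slack=2)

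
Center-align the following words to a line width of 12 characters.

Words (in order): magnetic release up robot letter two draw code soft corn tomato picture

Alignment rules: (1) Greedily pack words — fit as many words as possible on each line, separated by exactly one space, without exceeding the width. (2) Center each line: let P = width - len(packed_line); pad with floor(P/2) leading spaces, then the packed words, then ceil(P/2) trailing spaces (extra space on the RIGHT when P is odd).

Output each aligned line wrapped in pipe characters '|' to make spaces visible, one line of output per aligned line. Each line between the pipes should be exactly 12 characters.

Line 1: ['magnetic'] (min_width=8, slack=4)
Line 2: ['release', 'up'] (min_width=10, slack=2)
Line 3: ['robot', 'letter'] (min_width=12, slack=0)
Line 4: ['two', 'draw'] (min_width=8, slack=4)
Line 5: ['code', 'soft'] (min_width=9, slack=3)
Line 6: ['corn', 'tomato'] (min_width=11, slack=1)
Line 7: ['picture'] (min_width=7, slack=5)

Answer: |  magnetic  |
| release up |
|robot letter|
|  two draw  |
| code soft  |
|corn tomato |
|  picture   |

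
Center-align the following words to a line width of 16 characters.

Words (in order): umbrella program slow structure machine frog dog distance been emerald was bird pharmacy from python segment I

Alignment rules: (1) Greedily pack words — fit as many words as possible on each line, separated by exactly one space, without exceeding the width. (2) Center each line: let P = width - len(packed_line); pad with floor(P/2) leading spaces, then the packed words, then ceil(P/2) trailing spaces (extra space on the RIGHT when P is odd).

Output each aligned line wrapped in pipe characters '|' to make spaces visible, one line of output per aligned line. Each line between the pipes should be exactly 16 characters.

Answer: |umbrella program|
| slow structure |
|machine frog dog|
| distance been  |
|emerald was bird|
| pharmacy from  |
|python segment I|

Derivation:
Line 1: ['umbrella', 'program'] (min_width=16, slack=0)
Line 2: ['slow', 'structure'] (min_width=14, slack=2)
Line 3: ['machine', 'frog', 'dog'] (min_width=16, slack=0)
Line 4: ['distance', 'been'] (min_width=13, slack=3)
Line 5: ['emerald', 'was', 'bird'] (min_width=16, slack=0)
Line 6: ['pharmacy', 'from'] (min_width=13, slack=3)
Line 7: ['python', 'segment', 'I'] (min_width=16, slack=0)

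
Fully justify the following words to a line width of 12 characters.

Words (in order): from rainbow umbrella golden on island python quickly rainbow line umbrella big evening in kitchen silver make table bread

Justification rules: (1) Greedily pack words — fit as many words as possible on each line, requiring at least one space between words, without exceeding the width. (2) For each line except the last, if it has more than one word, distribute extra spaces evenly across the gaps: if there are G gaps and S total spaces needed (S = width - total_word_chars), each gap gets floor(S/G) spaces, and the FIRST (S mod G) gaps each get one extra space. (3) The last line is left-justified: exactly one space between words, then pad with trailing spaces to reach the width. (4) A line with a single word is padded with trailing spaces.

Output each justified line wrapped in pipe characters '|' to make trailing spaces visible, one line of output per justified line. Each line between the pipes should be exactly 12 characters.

Line 1: ['from', 'rainbow'] (min_width=12, slack=0)
Line 2: ['umbrella'] (min_width=8, slack=4)
Line 3: ['golden', 'on'] (min_width=9, slack=3)
Line 4: ['island'] (min_width=6, slack=6)
Line 5: ['python'] (min_width=6, slack=6)
Line 6: ['quickly'] (min_width=7, slack=5)
Line 7: ['rainbow', 'line'] (min_width=12, slack=0)
Line 8: ['umbrella', 'big'] (min_width=12, slack=0)
Line 9: ['evening', 'in'] (min_width=10, slack=2)
Line 10: ['kitchen'] (min_width=7, slack=5)
Line 11: ['silver', 'make'] (min_width=11, slack=1)
Line 12: ['table', 'bread'] (min_width=11, slack=1)

Answer: |from rainbow|
|umbrella    |
|golden    on|
|island      |
|python      |
|quickly     |
|rainbow line|
|umbrella big|
|evening   in|
|kitchen     |
|silver  make|
|table bread |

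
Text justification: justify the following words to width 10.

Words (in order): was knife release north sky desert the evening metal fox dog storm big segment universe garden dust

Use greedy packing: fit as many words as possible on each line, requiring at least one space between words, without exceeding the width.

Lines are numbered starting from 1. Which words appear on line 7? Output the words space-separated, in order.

Line 1: ['was', 'knife'] (min_width=9, slack=1)
Line 2: ['release'] (min_width=7, slack=3)
Line 3: ['north', 'sky'] (min_width=9, slack=1)
Line 4: ['desert', 'the'] (min_width=10, slack=0)
Line 5: ['evening'] (min_width=7, slack=3)
Line 6: ['metal', 'fox'] (min_width=9, slack=1)
Line 7: ['dog', 'storm'] (min_width=9, slack=1)
Line 8: ['big'] (min_width=3, slack=7)
Line 9: ['segment'] (min_width=7, slack=3)
Line 10: ['universe'] (min_width=8, slack=2)
Line 11: ['garden'] (min_width=6, slack=4)
Line 12: ['dust'] (min_width=4, slack=6)

Answer: dog storm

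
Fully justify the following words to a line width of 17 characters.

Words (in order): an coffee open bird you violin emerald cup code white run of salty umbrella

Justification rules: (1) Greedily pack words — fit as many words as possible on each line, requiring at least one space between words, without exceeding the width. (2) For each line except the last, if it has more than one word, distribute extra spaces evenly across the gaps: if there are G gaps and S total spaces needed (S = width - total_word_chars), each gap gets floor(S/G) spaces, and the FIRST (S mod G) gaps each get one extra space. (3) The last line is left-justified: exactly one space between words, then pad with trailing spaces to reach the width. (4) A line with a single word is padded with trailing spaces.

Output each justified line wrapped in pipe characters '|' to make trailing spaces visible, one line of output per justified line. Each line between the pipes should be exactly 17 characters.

Line 1: ['an', 'coffee', 'open'] (min_width=14, slack=3)
Line 2: ['bird', 'you', 'violin'] (min_width=15, slack=2)
Line 3: ['emerald', 'cup', 'code'] (min_width=16, slack=1)
Line 4: ['white', 'run', 'of'] (min_width=12, slack=5)
Line 5: ['salty', 'umbrella'] (min_width=14, slack=3)

Answer: |an   coffee  open|
|bird  you  violin|
|emerald  cup code|
|white    run   of|
|salty umbrella   |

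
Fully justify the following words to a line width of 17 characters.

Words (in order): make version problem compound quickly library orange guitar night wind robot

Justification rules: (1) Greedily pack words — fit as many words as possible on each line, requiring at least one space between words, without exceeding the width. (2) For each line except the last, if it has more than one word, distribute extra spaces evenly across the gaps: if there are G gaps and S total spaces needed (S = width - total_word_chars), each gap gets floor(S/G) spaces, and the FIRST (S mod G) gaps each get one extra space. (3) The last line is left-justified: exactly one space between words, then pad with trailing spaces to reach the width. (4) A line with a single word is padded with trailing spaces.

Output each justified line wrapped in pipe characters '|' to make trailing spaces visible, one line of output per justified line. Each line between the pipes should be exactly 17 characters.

Line 1: ['make', 'version'] (min_width=12, slack=5)
Line 2: ['problem', 'compound'] (min_width=16, slack=1)
Line 3: ['quickly', 'library'] (min_width=15, slack=2)
Line 4: ['orange', 'guitar'] (min_width=13, slack=4)
Line 5: ['night', 'wind', 'robot'] (min_width=16, slack=1)

Answer: |make      version|
|problem  compound|
|quickly   library|
|orange     guitar|
|night wind robot |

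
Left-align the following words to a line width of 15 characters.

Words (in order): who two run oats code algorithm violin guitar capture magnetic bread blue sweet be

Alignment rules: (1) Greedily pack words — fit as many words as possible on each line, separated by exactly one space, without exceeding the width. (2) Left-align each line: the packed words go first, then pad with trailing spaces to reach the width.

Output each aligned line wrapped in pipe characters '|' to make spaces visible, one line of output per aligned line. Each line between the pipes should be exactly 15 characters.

Line 1: ['who', 'two', 'run'] (min_width=11, slack=4)
Line 2: ['oats', 'code'] (min_width=9, slack=6)
Line 3: ['algorithm'] (min_width=9, slack=6)
Line 4: ['violin', 'guitar'] (min_width=13, slack=2)
Line 5: ['capture'] (min_width=7, slack=8)
Line 6: ['magnetic', 'bread'] (min_width=14, slack=1)
Line 7: ['blue', 'sweet', 'be'] (min_width=13, slack=2)

Answer: |who two run    |
|oats code      |
|algorithm      |
|violin guitar  |
|capture        |
|magnetic bread |
|blue sweet be  |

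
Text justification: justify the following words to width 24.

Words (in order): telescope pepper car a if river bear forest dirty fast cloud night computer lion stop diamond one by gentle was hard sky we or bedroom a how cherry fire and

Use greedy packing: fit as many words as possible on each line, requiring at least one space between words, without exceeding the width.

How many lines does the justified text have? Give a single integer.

Answer: 8

Derivation:
Line 1: ['telescope', 'pepper', 'car', 'a'] (min_width=22, slack=2)
Line 2: ['if', 'river', 'bear', 'forest'] (min_width=20, slack=4)
Line 3: ['dirty', 'fast', 'cloud', 'night'] (min_width=22, slack=2)
Line 4: ['computer', 'lion', 'stop'] (min_width=18, slack=6)
Line 5: ['diamond', 'one', 'by', 'gentle'] (min_width=21, slack=3)
Line 6: ['was', 'hard', 'sky', 'we', 'or'] (min_width=18, slack=6)
Line 7: ['bedroom', 'a', 'how', 'cherry'] (min_width=20, slack=4)
Line 8: ['fire', 'and'] (min_width=8, slack=16)
Total lines: 8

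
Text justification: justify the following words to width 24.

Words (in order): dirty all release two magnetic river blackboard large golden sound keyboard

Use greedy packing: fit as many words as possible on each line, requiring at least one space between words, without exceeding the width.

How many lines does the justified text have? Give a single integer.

Answer: 4

Derivation:
Line 1: ['dirty', 'all', 'release', 'two'] (min_width=21, slack=3)
Line 2: ['magnetic', 'river'] (min_width=14, slack=10)
Line 3: ['blackboard', 'large', 'golden'] (min_width=23, slack=1)
Line 4: ['sound', 'keyboard'] (min_width=14, slack=10)
Total lines: 4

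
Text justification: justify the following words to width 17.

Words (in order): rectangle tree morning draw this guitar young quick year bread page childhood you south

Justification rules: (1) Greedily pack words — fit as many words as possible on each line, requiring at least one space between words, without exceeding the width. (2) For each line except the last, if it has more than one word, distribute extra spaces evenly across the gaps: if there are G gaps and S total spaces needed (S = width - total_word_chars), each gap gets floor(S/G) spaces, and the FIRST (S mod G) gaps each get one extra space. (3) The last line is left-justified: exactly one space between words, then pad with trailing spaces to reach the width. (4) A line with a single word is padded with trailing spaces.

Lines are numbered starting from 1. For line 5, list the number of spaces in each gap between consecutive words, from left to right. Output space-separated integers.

Answer: 4

Derivation:
Line 1: ['rectangle', 'tree'] (min_width=14, slack=3)
Line 2: ['morning', 'draw', 'this'] (min_width=17, slack=0)
Line 3: ['guitar', 'young'] (min_width=12, slack=5)
Line 4: ['quick', 'year', 'bread'] (min_width=16, slack=1)
Line 5: ['page', 'childhood'] (min_width=14, slack=3)
Line 6: ['you', 'south'] (min_width=9, slack=8)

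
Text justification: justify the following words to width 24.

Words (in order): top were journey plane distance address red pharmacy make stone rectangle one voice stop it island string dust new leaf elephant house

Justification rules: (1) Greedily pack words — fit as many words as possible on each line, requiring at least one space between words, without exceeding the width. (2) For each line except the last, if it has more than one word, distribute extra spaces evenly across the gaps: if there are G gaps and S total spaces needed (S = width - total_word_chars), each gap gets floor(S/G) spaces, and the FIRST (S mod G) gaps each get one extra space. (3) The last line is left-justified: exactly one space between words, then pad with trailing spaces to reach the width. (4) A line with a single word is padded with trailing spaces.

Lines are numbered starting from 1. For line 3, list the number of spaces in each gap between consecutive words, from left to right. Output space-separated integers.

Answer: 4 3

Derivation:
Line 1: ['top', 'were', 'journey', 'plane'] (min_width=22, slack=2)
Line 2: ['distance', 'address', 'red'] (min_width=20, slack=4)
Line 3: ['pharmacy', 'make', 'stone'] (min_width=19, slack=5)
Line 4: ['rectangle', 'one', 'voice', 'stop'] (min_width=24, slack=0)
Line 5: ['it', 'island', 'string', 'dust'] (min_width=21, slack=3)
Line 6: ['new', 'leaf', 'elephant', 'house'] (min_width=23, slack=1)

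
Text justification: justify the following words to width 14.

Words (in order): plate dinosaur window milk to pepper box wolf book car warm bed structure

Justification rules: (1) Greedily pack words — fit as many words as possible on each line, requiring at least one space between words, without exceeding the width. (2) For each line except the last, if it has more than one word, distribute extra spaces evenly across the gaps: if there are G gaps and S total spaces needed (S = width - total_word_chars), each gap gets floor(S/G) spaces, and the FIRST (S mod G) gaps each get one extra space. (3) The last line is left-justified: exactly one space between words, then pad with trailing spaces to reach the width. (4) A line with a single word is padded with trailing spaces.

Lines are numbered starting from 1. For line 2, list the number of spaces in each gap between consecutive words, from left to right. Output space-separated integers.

Answer: 1 1

Derivation:
Line 1: ['plate', 'dinosaur'] (min_width=14, slack=0)
Line 2: ['window', 'milk', 'to'] (min_width=14, slack=0)
Line 3: ['pepper', 'box'] (min_width=10, slack=4)
Line 4: ['wolf', 'book', 'car'] (min_width=13, slack=1)
Line 5: ['warm', 'bed'] (min_width=8, slack=6)
Line 6: ['structure'] (min_width=9, slack=5)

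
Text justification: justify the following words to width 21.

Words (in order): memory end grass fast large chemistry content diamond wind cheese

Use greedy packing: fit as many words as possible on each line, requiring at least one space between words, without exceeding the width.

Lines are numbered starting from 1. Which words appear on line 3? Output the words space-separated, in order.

Answer: content diamond wind

Derivation:
Line 1: ['memory', 'end', 'grass', 'fast'] (min_width=21, slack=0)
Line 2: ['large', 'chemistry'] (min_width=15, slack=6)
Line 3: ['content', 'diamond', 'wind'] (min_width=20, slack=1)
Line 4: ['cheese'] (min_width=6, slack=15)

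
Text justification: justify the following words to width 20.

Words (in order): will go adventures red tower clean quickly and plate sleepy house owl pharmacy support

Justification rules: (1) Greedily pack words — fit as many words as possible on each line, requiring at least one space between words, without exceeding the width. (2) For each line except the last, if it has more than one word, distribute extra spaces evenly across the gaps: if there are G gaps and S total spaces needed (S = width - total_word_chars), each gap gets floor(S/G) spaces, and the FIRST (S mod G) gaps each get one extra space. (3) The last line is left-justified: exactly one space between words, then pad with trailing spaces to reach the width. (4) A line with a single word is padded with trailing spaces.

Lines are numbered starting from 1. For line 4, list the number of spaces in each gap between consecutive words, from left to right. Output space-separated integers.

Line 1: ['will', 'go', 'adventures'] (min_width=18, slack=2)
Line 2: ['red', 'tower', 'clean'] (min_width=15, slack=5)
Line 3: ['quickly', 'and', 'plate'] (min_width=17, slack=3)
Line 4: ['sleepy', 'house', 'owl'] (min_width=16, slack=4)
Line 5: ['pharmacy', 'support'] (min_width=16, slack=4)

Answer: 3 3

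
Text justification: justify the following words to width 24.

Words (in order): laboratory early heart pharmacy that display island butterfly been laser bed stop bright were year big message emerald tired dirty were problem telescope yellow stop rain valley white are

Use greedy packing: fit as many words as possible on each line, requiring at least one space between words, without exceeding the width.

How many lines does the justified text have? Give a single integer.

Line 1: ['laboratory', 'early', 'heart'] (min_width=22, slack=2)
Line 2: ['pharmacy', 'that', 'display'] (min_width=21, slack=3)
Line 3: ['island', 'butterfly', 'been'] (min_width=21, slack=3)
Line 4: ['laser', 'bed', 'stop', 'bright'] (min_width=21, slack=3)
Line 5: ['were', 'year', 'big', 'message'] (min_width=21, slack=3)
Line 6: ['emerald', 'tired', 'dirty', 'were'] (min_width=24, slack=0)
Line 7: ['problem', 'telescope', 'yellow'] (min_width=24, slack=0)
Line 8: ['stop', 'rain', 'valley', 'white'] (min_width=22, slack=2)
Line 9: ['are'] (min_width=3, slack=21)
Total lines: 9

Answer: 9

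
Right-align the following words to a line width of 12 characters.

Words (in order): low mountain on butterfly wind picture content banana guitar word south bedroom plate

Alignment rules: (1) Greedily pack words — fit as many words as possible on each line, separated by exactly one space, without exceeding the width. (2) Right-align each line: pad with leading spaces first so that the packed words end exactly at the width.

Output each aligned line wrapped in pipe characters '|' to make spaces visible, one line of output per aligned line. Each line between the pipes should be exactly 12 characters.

Answer: |low mountain|
|on butterfly|
|wind picture|
|     content|
|      banana|
| guitar word|
|       south|
|     bedroom|
|       plate|

Derivation:
Line 1: ['low', 'mountain'] (min_width=12, slack=0)
Line 2: ['on', 'butterfly'] (min_width=12, slack=0)
Line 3: ['wind', 'picture'] (min_width=12, slack=0)
Line 4: ['content'] (min_width=7, slack=5)
Line 5: ['banana'] (min_width=6, slack=6)
Line 6: ['guitar', 'word'] (min_width=11, slack=1)
Line 7: ['south'] (min_width=5, slack=7)
Line 8: ['bedroom'] (min_width=7, slack=5)
Line 9: ['plate'] (min_width=5, slack=7)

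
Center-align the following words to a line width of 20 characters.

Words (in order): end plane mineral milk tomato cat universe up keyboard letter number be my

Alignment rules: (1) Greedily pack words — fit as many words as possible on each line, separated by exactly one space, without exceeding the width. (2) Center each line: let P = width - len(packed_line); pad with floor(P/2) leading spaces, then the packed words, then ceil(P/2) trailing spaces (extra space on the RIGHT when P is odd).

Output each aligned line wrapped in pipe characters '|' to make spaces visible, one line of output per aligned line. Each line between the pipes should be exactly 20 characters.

Answer: | end plane mineral  |
|  milk tomato cat   |
|universe up keyboard|
|letter number be my |

Derivation:
Line 1: ['end', 'plane', 'mineral'] (min_width=17, slack=3)
Line 2: ['milk', 'tomato', 'cat'] (min_width=15, slack=5)
Line 3: ['universe', 'up', 'keyboard'] (min_width=20, slack=0)
Line 4: ['letter', 'number', 'be', 'my'] (min_width=19, slack=1)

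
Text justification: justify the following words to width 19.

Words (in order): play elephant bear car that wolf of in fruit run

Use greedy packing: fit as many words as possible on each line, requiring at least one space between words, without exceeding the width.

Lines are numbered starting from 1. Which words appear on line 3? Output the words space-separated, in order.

Line 1: ['play', 'elephant', 'bear'] (min_width=18, slack=1)
Line 2: ['car', 'that', 'wolf', 'of', 'in'] (min_width=19, slack=0)
Line 3: ['fruit', 'run'] (min_width=9, slack=10)

Answer: fruit run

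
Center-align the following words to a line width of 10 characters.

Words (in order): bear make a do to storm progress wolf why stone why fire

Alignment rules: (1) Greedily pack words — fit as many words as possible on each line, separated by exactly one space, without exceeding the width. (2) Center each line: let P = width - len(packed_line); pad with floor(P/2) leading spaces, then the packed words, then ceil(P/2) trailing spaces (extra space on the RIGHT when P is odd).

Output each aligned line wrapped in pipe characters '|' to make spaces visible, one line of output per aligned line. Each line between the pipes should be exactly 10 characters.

Answer: |bear make |
| a do to  |
|  storm   |
| progress |
| wolf why |
|stone why |
|   fire   |

Derivation:
Line 1: ['bear', 'make'] (min_width=9, slack=1)
Line 2: ['a', 'do', 'to'] (min_width=7, slack=3)
Line 3: ['storm'] (min_width=5, slack=5)
Line 4: ['progress'] (min_width=8, slack=2)
Line 5: ['wolf', 'why'] (min_width=8, slack=2)
Line 6: ['stone', 'why'] (min_width=9, slack=1)
Line 7: ['fire'] (min_width=4, slack=6)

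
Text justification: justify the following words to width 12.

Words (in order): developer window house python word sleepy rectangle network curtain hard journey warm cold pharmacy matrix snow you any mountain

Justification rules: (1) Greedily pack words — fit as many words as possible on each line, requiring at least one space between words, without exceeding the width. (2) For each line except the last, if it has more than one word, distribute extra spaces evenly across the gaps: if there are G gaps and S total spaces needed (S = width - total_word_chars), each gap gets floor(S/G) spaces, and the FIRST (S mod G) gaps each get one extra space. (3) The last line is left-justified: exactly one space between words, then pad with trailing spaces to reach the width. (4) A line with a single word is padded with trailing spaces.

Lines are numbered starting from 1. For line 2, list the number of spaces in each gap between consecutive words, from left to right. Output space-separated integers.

Line 1: ['developer'] (min_width=9, slack=3)
Line 2: ['window', 'house'] (min_width=12, slack=0)
Line 3: ['python', 'word'] (min_width=11, slack=1)
Line 4: ['sleepy'] (min_width=6, slack=6)
Line 5: ['rectangle'] (min_width=9, slack=3)
Line 6: ['network'] (min_width=7, slack=5)
Line 7: ['curtain', 'hard'] (min_width=12, slack=0)
Line 8: ['journey', 'warm'] (min_width=12, slack=0)
Line 9: ['cold'] (min_width=4, slack=8)
Line 10: ['pharmacy'] (min_width=8, slack=4)
Line 11: ['matrix', 'snow'] (min_width=11, slack=1)
Line 12: ['you', 'any'] (min_width=7, slack=5)
Line 13: ['mountain'] (min_width=8, slack=4)

Answer: 1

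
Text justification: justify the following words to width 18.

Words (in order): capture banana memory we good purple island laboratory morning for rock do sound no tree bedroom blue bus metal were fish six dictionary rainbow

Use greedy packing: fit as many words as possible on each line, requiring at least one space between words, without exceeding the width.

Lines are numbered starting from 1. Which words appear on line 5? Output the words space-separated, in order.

Answer: for rock do sound

Derivation:
Line 1: ['capture', 'banana'] (min_width=14, slack=4)
Line 2: ['memory', 'we', 'good'] (min_width=14, slack=4)
Line 3: ['purple', 'island'] (min_width=13, slack=5)
Line 4: ['laboratory', 'morning'] (min_width=18, slack=0)
Line 5: ['for', 'rock', 'do', 'sound'] (min_width=17, slack=1)
Line 6: ['no', 'tree', 'bedroom'] (min_width=15, slack=3)
Line 7: ['blue', 'bus', 'metal'] (min_width=14, slack=4)
Line 8: ['were', 'fish', 'six'] (min_width=13, slack=5)
Line 9: ['dictionary', 'rainbow'] (min_width=18, slack=0)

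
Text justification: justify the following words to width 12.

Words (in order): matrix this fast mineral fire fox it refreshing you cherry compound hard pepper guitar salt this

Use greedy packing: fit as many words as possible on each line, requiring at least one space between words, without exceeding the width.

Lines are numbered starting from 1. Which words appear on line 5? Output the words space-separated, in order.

Answer: you cherry

Derivation:
Line 1: ['matrix', 'this'] (min_width=11, slack=1)
Line 2: ['fast', 'mineral'] (min_width=12, slack=0)
Line 3: ['fire', 'fox', 'it'] (min_width=11, slack=1)
Line 4: ['refreshing'] (min_width=10, slack=2)
Line 5: ['you', 'cherry'] (min_width=10, slack=2)
Line 6: ['compound'] (min_width=8, slack=4)
Line 7: ['hard', 'pepper'] (min_width=11, slack=1)
Line 8: ['guitar', 'salt'] (min_width=11, slack=1)
Line 9: ['this'] (min_width=4, slack=8)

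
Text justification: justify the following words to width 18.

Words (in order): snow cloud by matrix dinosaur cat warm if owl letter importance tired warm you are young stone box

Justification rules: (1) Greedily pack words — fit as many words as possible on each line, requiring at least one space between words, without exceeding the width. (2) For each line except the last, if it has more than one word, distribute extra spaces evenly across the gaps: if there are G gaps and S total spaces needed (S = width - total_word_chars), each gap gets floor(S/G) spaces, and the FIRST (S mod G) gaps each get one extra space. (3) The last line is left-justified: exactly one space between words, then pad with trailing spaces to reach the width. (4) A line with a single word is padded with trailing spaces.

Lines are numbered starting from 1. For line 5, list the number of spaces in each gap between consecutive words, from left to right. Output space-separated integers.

Line 1: ['snow', 'cloud', 'by'] (min_width=13, slack=5)
Line 2: ['matrix', 'dinosaur'] (min_width=15, slack=3)
Line 3: ['cat', 'warm', 'if', 'owl'] (min_width=15, slack=3)
Line 4: ['letter', 'importance'] (min_width=17, slack=1)
Line 5: ['tired', 'warm', 'you', 'are'] (min_width=18, slack=0)
Line 6: ['young', 'stone', 'box'] (min_width=15, slack=3)

Answer: 1 1 1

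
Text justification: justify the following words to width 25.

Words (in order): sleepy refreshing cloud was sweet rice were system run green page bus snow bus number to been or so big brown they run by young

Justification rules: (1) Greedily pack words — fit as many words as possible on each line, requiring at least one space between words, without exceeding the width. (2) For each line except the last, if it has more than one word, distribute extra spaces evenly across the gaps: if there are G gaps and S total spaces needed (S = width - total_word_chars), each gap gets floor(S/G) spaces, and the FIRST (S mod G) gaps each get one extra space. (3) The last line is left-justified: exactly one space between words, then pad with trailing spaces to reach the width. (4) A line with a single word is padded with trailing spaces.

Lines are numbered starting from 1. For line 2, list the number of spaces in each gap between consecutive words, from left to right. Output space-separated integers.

Answer: 3 3 3

Derivation:
Line 1: ['sleepy', 'refreshing', 'cloud'] (min_width=23, slack=2)
Line 2: ['was', 'sweet', 'rice', 'were'] (min_width=19, slack=6)
Line 3: ['system', 'run', 'green', 'page', 'bus'] (min_width=25, slack=0)
Line 4: ['snow', 'bus', 'number', 'to', 'been'] (min_width=23, slack=2)
Line 5: ['or', 'so', 'big', 'brown', 'they', 'run'] (min_width=24, slack=1)
Line 6: ['by', 'young'] (min_width=8, slack=17)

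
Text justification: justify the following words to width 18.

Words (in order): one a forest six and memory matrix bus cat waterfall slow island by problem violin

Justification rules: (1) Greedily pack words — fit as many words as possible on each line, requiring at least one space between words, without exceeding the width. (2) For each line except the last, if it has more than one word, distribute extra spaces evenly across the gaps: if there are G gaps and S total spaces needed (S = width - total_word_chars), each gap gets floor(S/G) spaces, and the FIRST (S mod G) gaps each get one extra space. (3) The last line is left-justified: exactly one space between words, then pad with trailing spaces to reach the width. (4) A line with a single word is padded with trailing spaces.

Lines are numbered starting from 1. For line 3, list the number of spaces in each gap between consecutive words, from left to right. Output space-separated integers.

Answer: 2 1

Derivation:
Line 1: ['one', 'a', 'forest', 'six'] (min_width=16, slack=2)
Line 2: ['and', 'memory', 'matrix'] (min_width=17, slack=1)
Line 3: ['bus', 'cat', 'waterfall'] (min_width=17, slack=1)
Line 4: ['slow', 'island', 'by'] (min_width=14, slack=4)
Line 5: ['problem', 'violin'] (min_width=14, slack=4)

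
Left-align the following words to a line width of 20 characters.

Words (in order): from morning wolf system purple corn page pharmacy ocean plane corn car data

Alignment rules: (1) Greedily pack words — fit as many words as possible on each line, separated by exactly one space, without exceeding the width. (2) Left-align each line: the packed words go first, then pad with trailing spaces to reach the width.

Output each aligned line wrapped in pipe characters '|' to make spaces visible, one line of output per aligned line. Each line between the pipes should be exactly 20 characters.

Line 1: ['from', 'morning', 'wolf'] (min_width=17, slack=3)
Line 2: ['system', 'purple', 'corn'] (min_width=18, slack=2)
Line 3: ['page', 'pharmacy', 'ocean'] (min_width=19, slack=1)
Line 4: ['plane', 'corn', 'car', 'data'] (min_width=19, slack=1)

Answer: |from morning wolf   |
|system purple corn  |
|page pharmacy ocean |
|plane corn car data |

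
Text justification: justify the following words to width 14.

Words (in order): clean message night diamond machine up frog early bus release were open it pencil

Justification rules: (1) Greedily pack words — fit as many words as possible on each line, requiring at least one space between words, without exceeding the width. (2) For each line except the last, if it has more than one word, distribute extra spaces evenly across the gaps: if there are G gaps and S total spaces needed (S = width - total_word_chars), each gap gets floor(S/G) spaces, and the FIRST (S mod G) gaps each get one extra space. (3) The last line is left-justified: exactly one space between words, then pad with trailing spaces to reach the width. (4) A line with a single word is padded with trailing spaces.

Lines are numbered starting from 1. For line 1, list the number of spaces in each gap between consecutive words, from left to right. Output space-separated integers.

Answer: 2

Derivation:
Line 1: ['clean', 'message'] (min_width=13, slack=1)
Line 2: ['night', 'diamond'] (min_width=13, slack=1)
Line 3: ['machine', 'up'] (min_width=10, slack=4)
Line 4: ['frog', 'early', 'bus'] (min_width=14, slack=0)
Line 5: ['release', 'were'] (min_width=12, slack=2)
Line 6: ['open', 'it', 'pencil'] (min_width=14, slack=0)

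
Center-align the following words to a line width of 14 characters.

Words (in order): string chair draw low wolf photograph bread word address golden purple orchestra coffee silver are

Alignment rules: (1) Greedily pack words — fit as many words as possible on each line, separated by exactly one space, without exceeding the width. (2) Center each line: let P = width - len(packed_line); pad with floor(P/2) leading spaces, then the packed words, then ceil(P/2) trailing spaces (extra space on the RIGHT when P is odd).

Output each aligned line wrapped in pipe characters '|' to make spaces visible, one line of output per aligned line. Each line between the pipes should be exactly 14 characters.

Answer: | string chair |
|draw low wolf |
|  photograph  |
|  bread word  |
|address golden|
|    purple    |
|  orchestra   |
|coffee silver |
|     are      |

Derivation:
Line 1: ['string', 'chair'] (min_width=12, slack=2)
Line 2: ['draw', 'low', 'wolf'] (min_width=13, slack=1)
Line 3: ['photograph'] (min_width=10, slack=4)
Line 4: ['bread', 'word'] (min_width=10, slack=4)
Line 5: ['address', 'golden'] (min_width=14, slack=0)
Line 6: ['purple'] (min_width=6, slack=8)
Line 7: ['orchestra'] (min_width=9, slack=5)
Line 8: ['coffee', 'silver'] (min_width=13, slack=1)
Line 9: ['are'] (min_width=3, slack=11)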